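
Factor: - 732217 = -732217^1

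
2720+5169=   7889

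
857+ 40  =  897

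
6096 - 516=5580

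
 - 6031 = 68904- 74935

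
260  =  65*4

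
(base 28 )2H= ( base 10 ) 73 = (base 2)1001001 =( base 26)2l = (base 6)201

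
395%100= 95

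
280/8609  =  280/8609 = 0.03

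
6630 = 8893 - 2263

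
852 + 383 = 1235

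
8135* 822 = 6686970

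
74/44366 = 37/22183 = 0.00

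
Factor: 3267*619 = 2022273 = 3^3 * 11^2* 619^1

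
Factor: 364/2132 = 7/41 = 7^1 * 41^( -1) 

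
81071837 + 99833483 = 180905320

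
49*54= 2646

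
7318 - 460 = 6858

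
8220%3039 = 2142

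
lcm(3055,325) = 15275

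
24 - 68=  - 44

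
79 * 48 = 3792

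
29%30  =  29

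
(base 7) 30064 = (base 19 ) 111A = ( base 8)16121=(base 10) 7249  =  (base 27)9pd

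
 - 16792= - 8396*2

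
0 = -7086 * 0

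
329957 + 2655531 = 2985488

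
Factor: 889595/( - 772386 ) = -2^( - 1 ) * 3^( - 1 ) * 5^1 * 7^2*23^( - 1 )*29^(-1 )*193^ ( - 1 )* 3631^1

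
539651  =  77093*7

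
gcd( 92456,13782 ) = 2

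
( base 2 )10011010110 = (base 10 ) 1238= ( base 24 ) 23E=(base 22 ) 2C6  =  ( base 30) 1b8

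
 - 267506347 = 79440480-346946827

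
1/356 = 1/356 = 0.00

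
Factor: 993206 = 2^1*19^1  *  59^1*443^1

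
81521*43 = 3505403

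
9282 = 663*14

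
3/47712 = 1/15904 = 0.00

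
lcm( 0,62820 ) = 0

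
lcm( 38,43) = 1634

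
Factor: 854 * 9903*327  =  2765491974 = 2^1*3^2*7^1*61^1*109^1*3301^1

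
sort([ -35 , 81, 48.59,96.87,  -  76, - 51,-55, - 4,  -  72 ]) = [-76, - 72, - 55 , - 51,  -  35, - 4, 48.59, 81 , 96.87] 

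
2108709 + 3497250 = 5605959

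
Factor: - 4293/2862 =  - 3/2 = - 2^( - 1) * 3^1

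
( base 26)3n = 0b1100101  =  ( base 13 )7a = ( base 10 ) 101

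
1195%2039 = 1195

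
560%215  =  130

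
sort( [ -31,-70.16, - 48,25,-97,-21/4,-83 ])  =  [ - 97,  -  83,-70.16, - 48, - 31,-21/4, 25]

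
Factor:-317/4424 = - 2^( - 3)*7^(-1)*79^( - 1)*317^1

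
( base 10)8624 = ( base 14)3200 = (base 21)JBE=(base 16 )21B0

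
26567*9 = 239103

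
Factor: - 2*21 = - 2^1*3^1*7^1 =-  42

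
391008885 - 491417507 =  - 100408622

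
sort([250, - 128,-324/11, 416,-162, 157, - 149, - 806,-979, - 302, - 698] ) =[  -  979, - 806, - 698,  -  302, - 162, -149,-128, -324/11, 157, 250, 416]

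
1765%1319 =446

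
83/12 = 6 + 11/12 = 6.92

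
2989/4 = 747+ 1/4 = 747.25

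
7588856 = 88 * 86237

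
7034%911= 657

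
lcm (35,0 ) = 0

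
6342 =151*42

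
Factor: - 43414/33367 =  - 2^1*7^2*61^ ( - 1 )*443^1*547^(- 1 )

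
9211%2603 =1402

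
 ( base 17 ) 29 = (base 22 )1L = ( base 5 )133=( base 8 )53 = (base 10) 43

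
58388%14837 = 13877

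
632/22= 316/11 = 28.73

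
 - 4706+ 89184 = 84478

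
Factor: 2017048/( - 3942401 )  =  -2^3 * 11^1 * 22921^1 * 3942401^(-1) 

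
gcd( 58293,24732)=27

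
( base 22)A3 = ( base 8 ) 337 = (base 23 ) 9G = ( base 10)223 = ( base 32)6V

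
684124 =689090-4966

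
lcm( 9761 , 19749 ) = 849207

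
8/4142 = 4/2071 = 0.00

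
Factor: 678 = 2^1*3^1 * 113^1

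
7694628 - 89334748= - 81640120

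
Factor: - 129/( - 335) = 3^1*  5^( - 1)*43^1* 67^( - 1)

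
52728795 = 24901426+27827369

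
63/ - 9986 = -63/9986 = - 0.01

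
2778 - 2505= 273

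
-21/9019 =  - 21/9019=- 0.00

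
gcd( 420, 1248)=12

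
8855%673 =106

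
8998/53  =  8998/53 = 169.77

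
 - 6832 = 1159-7991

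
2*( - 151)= - 302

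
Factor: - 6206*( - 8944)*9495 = 2^5* 3^2*5^1*13^1*29^1 * 43^1*107^1*211^1 = 527033875680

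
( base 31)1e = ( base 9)50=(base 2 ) 101101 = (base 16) 2d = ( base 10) 45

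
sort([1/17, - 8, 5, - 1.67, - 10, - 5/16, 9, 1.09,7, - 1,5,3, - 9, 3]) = [ - 10,-9, - 8, - 1.67, - 1, - 5/16,1/17,  1.09, 3,3,5,5,  7 , 9 ]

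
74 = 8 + 66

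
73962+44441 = 118403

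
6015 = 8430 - 2415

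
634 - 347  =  287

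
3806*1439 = 5476834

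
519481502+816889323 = 1336370825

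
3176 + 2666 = 5842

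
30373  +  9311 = 39684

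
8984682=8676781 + 307901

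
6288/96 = 65 + 1/2=65.50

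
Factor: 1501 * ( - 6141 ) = -9217641 = -3^1*19^1 * 23^1 * 79^1*89^1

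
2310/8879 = 2310/8879  =  0.26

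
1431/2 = 715 + 1/2 =715.50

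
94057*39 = 3668223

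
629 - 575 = 54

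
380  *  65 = 24700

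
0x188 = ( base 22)HI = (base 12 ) 288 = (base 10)392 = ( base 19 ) 11C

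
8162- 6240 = 1922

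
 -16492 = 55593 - 72085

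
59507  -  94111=  -  34604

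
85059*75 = 6379425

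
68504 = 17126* 4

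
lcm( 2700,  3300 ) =29700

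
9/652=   9/652  =  0.01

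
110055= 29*3795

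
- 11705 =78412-90117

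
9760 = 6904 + 2856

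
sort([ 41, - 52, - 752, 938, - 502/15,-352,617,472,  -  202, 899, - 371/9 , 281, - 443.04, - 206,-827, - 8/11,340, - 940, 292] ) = [ - 940, - 827, - 752, -443.04, - 352, - 206, - 202, - 52, - 371/9, - 502/15, - 8/11,41, 281, 292, 340,472,617,899,938 ] 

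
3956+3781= 7737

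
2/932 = 1/466= 0.00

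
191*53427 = 10204557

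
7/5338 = 7/5338 = 0.00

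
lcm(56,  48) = 336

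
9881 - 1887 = 7994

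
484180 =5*96836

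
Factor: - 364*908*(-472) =2^7*7^1*13^1 *59^1*227^1 =156001664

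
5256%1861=1534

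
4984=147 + 4837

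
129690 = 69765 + 59925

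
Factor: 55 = 5^1*11^1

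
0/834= 0=0.00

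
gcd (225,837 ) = 9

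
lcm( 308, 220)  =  1540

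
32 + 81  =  113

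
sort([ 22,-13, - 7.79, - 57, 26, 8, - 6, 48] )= [-57, - 13, - 7.79,  -  6 , 8, 22, 26,  48 ] 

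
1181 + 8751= 9932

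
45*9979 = 449055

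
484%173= 138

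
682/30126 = 341/15063 = 0.02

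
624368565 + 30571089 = 654939654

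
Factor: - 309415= - 5^1*19^1* 3257^1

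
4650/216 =775/36 = 21.53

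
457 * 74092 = 33860044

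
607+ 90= 697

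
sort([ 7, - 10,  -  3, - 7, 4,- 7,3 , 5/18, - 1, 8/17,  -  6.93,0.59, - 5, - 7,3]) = [ - 10, - 7,  -  7, - 7, - 6.93, - 5,-3, - 1,5/18,  8/17, 0.59, 3, 3 , 4,7]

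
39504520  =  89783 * 440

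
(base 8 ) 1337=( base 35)L0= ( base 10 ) 735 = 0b1011011111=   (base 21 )1e0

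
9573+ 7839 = 17412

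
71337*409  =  29176833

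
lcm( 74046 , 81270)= 3332070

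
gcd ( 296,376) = 8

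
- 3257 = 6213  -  9470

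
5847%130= 127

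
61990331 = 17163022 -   -  44827309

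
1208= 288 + 920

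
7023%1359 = 228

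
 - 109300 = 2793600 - 2902900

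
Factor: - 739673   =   - 11^2*6113^1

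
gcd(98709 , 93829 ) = 1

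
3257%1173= 911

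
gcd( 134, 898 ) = 2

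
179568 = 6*29928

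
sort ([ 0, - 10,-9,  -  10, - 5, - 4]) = [ - 10, - 10,  -  9,-5, - 4, 0]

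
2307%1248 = 1059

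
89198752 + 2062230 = 91260982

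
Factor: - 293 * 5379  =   - 1576047 =- 3^1*11^1*163^1*293^1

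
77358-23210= 54148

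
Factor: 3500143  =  443^1 * 7901^1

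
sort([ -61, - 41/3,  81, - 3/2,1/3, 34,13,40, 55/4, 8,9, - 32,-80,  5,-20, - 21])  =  [-80,-61,-32, - 21, - 20, - 41/3 , - 3/2, 1/3,5, 8,9, 13, 55/4,34, 40, 81]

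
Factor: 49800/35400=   83/59 = 59^( - 1)*83^1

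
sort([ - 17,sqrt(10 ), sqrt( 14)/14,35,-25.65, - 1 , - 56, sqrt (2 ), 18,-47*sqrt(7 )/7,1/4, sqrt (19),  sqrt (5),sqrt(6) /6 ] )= [ - 56, - 25.65, - 47*sqrt (7)/7, - 17, - 1, 1/4,sqrt(14 ) /14,sqrt( 6) /6, sqrt( 2),sqrt(5 ), sqrt ( 10 ),sqrt (19), 18, 35 ] 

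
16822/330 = 50 + 161/165 = 50.98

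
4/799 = 4/799 = 0.01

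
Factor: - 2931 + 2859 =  - 72 = - 2^3 * 3^2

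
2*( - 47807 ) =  - 95614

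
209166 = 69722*3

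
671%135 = 131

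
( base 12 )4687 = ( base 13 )3781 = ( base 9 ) 11724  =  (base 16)1ec7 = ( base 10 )7879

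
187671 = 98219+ 89452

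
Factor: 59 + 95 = 2^1*7^1*11^1=154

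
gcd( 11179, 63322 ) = 7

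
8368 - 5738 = 2630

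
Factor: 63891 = 3^2*31^1 * 229^1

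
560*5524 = 3093440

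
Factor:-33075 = - 3^3*5^2*7^2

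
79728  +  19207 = 98935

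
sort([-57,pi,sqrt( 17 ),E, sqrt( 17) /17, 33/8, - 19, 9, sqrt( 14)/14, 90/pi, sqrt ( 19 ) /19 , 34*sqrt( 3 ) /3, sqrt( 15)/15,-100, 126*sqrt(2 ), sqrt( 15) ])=[ - 100, - 57, - 19 , sqrt( 19 )/19, sqrt( 17) /17,  sqrt(15)/15, sqrt( 14)/14,  E, pi,sqrt( 15),sqrt( 17 ), 33/8, 9, 34 *sqrt(3 )/3, 90/pi, 126 * sqrt( 2) ]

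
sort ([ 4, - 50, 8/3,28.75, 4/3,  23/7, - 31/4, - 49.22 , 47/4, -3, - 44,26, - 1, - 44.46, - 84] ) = [-84,  -  50, - 49.22, - 44.46, - 44, - 31/4,  -  3, - 1, 4/3  ,  8/3,23/7, 4,47/4,26, 28.75]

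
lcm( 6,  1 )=6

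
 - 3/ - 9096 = 1/3032 = 0.00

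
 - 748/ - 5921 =748/5921=0.13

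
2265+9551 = 11816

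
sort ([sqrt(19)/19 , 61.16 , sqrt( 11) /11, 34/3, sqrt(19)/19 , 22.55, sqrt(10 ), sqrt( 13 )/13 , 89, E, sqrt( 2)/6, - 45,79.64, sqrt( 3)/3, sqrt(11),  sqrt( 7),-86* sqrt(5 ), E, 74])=[ - 86 *sqrt (5), - 45,sqrt( 19) /19, sqrt(19)/19,sqrt( 2 )/6, sqrt ( 13) /13, sqrt(11 ) /11,sqrt(3 )/3 , sqrt(7 ), E , E,sqrt( 10) , sqrt(11 ), 34/3,  22.55, 61.16 , 74, 79.64, 89 ] 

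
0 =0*788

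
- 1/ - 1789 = 1/1789 = 0.00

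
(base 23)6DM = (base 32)3d7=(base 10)3495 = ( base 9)4713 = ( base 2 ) 110110100111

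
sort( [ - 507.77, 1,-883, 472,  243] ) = [ - 883, - 507.77, 1,243, 472]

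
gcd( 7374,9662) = 2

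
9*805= 7245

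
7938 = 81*98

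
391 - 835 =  - 444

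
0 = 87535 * 0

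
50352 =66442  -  16090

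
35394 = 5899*6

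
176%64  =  48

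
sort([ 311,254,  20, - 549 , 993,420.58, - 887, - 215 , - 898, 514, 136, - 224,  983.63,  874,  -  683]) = [  -  898, - 887, - 683,-549,  -  224, - 215, 20, 136,254,311, 420.58, 514,874, 983.63, 993 ]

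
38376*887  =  34039512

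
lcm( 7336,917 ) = 7336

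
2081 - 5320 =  - 3239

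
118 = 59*2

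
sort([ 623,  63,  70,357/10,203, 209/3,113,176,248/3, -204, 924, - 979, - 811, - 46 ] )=[ - 979,-811,-204, - 46,357/10, 63,209/3,70,  248/3, 113,176,203, 623, 924]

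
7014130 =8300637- 1286507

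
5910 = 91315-85405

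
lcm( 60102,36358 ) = 2944998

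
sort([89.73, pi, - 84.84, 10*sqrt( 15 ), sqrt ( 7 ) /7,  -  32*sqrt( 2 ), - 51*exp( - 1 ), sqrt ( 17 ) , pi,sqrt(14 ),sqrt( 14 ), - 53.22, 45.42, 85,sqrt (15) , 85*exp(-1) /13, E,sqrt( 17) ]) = [ - 84.84,-53.22,-32*sqrt(2 ),  -  51*exp( - 1),sqrt( 7 ) /7, 85*exp (-1) /13,E,pi,  pi,sqrt ( 14),  sqrt(14 ), sqrt(15),sqrt ( 17), sqrt( 17), 10*sqrt( 15),45.42, 85,89.73]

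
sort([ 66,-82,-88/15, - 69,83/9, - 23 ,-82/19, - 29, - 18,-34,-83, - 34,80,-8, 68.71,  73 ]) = [ - 83, - 82, - 69,-34,- 34, - 29, - 23, - 18,-8 ,-88/15, - 82/19, 83/9, 66, 68.71,73 , 80]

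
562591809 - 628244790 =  - 65652981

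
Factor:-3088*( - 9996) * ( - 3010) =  -92911620480 = - 2^7 *3^1*5^1 * 7^3*17^1*43^1*193^1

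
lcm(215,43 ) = 215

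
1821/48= 607/16  =  37.94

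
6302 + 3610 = 9912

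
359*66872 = 24007048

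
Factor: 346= 2^1 * 173^1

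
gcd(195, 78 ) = 39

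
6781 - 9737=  - 2956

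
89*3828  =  340692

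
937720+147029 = 1084749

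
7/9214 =7/9214= 0.00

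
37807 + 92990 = 130797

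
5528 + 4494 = 10022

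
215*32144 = 6910960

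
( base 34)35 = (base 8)153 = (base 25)47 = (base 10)107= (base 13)83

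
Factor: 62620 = 2^2*5^1* 31^1*101^1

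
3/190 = 3/190 =0.02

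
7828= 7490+338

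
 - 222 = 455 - 677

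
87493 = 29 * 3017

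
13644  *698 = 9523512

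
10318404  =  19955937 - 9637533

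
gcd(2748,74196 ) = 2748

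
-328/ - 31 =10  +  18/31 =10.58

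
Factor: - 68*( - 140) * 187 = 1780240 = 2^4*5^1*7^1* 11^1*17^2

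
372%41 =3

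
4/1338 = 2/669= 0.00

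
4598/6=2299/3 = 766.33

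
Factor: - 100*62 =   -  6200 = - 2^3 *5^2*31^1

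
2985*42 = 125370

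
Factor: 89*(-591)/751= - 52599/751 = - 3^1*89^1*197^1*751^( - 1)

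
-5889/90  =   - 1963/30 = - 65.43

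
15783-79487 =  - 63704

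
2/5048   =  1/2524= 0.00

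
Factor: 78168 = 2^3*3^1 * 3257^1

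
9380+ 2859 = 12239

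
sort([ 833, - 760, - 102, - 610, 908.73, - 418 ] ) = [-760, - 610, - 418, - 102,  833 , 908.73]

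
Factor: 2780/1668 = 5/3 = 3^( - 1)*5^1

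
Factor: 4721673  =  3^1*11^1*199^1*719^1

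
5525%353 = 230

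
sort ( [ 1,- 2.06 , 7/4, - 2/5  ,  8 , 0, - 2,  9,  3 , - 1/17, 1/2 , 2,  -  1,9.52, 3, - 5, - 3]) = [ - 5, - 3 , - 2.06 ,-2,-1, - 2/5,-1/17, 0 , 1/2,1,  7/4,2, 3,3, 8,9, 9.52] 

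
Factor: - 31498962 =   -  2^1*3^1*11^2 * 43^1 *1009^1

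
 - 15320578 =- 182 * 84179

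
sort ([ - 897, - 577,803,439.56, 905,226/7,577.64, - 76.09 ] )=[ - 897, - 577, - 76.09,226/7,439.56,577.64, 803,905 ] 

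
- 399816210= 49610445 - 449426655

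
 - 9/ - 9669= 3/3223 = 0.00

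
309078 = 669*462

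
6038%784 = 550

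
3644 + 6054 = 9698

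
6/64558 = 3/32279= 0.00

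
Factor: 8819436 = 2^2*3^1*734953^1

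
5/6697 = 5/6697 = 0.00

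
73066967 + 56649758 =129716725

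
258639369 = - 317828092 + 576467461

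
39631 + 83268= 122899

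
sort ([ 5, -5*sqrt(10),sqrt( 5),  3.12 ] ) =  [  -  5*sqrt( 10 ),sqrt(5 ),3.12,5]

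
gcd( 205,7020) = 5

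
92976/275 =92976/275 = 338.09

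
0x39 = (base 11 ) 52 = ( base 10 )57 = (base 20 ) 2H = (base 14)41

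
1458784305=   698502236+760282069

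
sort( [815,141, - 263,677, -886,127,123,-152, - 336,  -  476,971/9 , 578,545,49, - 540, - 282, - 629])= [  -  886,  -  629, - 540, - 476, - 336, -282, - 263,  -  152 , 49, 971/9, 123 , 127 , 141 , 545 , 578,677, 815]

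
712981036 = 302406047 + 410574989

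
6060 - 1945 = 4115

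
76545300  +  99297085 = 175842385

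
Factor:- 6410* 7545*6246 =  - 302078108700 = - 2^2*3^3 * 5^2 * 347^1*503^1 *641^1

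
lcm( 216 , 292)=15768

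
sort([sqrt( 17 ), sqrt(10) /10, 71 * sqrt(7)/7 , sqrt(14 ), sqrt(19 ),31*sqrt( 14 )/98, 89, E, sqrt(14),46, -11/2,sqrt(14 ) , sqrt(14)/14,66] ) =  [-11/2,sqrt(14) /14, sqrt(10)/10,31*sqrt(14)/98,E, sqrt(14), sqrt( 14),sqrt(14), sqrt( 17),sqrt ( 19 ),71*sqrt(7)/7, 46,66, 89] 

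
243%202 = 41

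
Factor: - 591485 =  -  5^1*118297^1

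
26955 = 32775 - 5820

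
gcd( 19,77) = 1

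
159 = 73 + 86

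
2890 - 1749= 1141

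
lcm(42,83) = 3486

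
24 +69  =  93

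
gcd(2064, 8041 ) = 43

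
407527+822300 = 1229827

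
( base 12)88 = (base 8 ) 150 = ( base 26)40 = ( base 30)3e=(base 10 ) 104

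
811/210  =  3 + 181/210 =3.86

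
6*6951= 41706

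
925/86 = 925/86= 10.76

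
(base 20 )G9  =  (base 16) 149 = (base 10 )329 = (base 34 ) 9N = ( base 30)at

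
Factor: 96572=2^2*7^1*3449^1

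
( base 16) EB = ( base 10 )235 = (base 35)6P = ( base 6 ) 1031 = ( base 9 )281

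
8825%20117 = 8825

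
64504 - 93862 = -29358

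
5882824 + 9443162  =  15325986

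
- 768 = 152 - 920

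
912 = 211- - 701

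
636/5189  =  636/5189 = 0.12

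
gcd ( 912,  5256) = 24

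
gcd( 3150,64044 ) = 18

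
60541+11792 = 72333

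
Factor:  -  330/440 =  - 2^ ( - 2)*3^1 = - 3/4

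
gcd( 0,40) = 40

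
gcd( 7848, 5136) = 24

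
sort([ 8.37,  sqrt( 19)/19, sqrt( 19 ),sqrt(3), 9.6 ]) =[ sqrt(19) /19, sqrt( 3 ), sqrt( 19), 8.37,9.6] 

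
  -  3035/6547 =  - 1 + 3512/6547=-0.46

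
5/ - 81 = -5/81 = - 0.06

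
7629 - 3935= 3694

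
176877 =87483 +89394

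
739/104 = 7 + 11/104 = 7.11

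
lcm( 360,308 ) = 27720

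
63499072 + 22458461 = 85957533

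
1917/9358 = 1917/9358 = 0.20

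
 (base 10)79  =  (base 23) 3A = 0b1001111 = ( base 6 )211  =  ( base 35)29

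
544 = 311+233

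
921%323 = 275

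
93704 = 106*884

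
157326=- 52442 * ( - 3) 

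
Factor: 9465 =3^1*5^1 * 631^1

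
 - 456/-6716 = 114/1679 = 0.07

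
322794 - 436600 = - 113806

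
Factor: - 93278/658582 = - 23^( - 1 )*103^( - 1)*139^( - 1)*46639^1  =  - 46639/329291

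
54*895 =48330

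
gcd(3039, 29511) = 3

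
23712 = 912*26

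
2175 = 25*87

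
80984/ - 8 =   -  10123+0/1 = -10123.00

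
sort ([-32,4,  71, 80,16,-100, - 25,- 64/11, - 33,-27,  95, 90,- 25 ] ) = [-100, - 33, - 32, - 27, - 25,-25,  -  64/11, 4,16, 71,80, 90, 95] 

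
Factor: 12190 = 2^1*5^1 * 23^1*53^1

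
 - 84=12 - 96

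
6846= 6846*1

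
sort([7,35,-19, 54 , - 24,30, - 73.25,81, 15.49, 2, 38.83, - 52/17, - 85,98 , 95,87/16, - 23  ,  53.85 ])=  [ - 85,-73.25, - 24,  -  23, - 19,-52/17,  2, 87/16, 7,15.49,30,35, 38.83, 53.85, 54,81,95,98 ]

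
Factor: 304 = 2^4*19^1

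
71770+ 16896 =88666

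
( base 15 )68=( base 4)1202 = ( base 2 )1100010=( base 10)98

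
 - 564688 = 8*( - 70586) 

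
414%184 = 46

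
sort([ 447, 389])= [ 389, 447] 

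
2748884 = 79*34796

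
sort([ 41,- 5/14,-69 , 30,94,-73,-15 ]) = [ - 73, - 69, - 15,- 5/14,30, 41 , 94] 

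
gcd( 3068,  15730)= 26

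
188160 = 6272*30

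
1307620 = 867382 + 440238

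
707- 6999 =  - 6292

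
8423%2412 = 1187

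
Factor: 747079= 359^1*2081^1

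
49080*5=245400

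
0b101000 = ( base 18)24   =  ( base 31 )19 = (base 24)1g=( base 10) 40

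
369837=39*9483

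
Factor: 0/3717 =0 = 0^1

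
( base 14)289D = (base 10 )7195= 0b1110000011011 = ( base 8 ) 16033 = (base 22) ej1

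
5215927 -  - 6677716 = 11893643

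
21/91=3/13 = 0.23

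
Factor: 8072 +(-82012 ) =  - 73940 = - 2^2*5^1*3697^1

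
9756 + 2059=11815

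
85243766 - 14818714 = 70425052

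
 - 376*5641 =-2121016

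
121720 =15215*8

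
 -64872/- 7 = 64872/7 =9267.43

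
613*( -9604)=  - 5887252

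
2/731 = 2/731 = 0.00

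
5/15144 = 5/15144= 0.00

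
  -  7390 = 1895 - 9285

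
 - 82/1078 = -41/539 = - 0.08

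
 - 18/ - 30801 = 6/10267 = 0.00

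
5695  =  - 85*( - 67 )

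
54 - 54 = 0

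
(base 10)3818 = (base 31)3u5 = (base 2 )111011101010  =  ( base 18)be2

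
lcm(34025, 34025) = 34025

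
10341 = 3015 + 7326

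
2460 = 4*615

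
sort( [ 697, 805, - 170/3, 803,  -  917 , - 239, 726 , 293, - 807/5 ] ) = [ - 917 , - 239, - 807/5, - 170/3 , 293,697,726, 803, 805] 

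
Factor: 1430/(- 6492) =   -  715/3246=   - 2^(-1)*3^ ( - 1)*5^1*11^1 * 13^1*541^( - 1) 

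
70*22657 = 1585990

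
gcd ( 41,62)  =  1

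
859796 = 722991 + 136805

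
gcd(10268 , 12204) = 4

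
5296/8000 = 331/500 = 0.66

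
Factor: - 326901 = - 3^1* 108967^1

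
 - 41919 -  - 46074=4155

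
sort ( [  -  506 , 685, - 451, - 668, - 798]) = [  -  798, - 668, - 506, - 451, 685 ] 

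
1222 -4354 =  -3132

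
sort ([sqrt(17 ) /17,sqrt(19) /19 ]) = [sqrt( 19)/19,sqrt( 17 ) /17] 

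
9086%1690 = 636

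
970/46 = 21 + 2/23 = 21.09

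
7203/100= 72+3/100  =  72.03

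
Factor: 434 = 2^1*7^1*31^1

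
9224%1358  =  1076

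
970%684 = 286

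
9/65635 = 9/65635= 0.00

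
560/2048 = 35/128= 0.27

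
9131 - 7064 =2067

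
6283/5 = 6283/5=1256.60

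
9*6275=56475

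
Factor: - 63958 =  - 2^1*113^1*283^1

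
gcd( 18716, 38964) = 4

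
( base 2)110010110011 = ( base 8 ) 6263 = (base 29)3p3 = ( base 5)101001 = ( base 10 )3251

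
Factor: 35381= 35381^1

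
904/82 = 11+1/41 = 11.02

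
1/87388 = 1/87388 = 0.00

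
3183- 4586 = -1403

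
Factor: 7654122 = 2^1 * 3^3*7^1*20249^1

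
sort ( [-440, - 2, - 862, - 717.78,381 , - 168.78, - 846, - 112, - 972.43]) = [ - 972.43, - 862, - 846, - 717.78,-440, - 168.78, - 112, - 2, 381 ]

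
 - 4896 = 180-5076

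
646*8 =5168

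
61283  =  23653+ 37630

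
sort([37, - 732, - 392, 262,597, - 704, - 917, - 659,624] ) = [ - 917,  -  732,-704, - 659, - 392, 37,262 , 597,624]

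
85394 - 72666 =12728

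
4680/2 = 2340= 2340.00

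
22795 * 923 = 21039785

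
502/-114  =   - 251/57 = - 4.40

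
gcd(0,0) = 0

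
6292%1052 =1032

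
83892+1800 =85692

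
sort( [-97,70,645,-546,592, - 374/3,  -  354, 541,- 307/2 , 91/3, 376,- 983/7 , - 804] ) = [- 804,-546,-354,- 307/2, - 983/7 ,  -  374/3, - 97 , 91/3,70,376 , 541, 592 , 645]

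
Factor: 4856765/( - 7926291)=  - 3^ (  -  2)*5^1 * 880699^(-1)*971353^1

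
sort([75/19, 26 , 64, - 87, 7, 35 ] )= [-87, 75/19,7,26,35,64] 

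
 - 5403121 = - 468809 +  - 4934312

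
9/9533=9/9533 =0.00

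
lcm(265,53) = 265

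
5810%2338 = 1134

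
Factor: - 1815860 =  - 2^2*5^1 * 90793^1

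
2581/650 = 3 + 631/650 = 3.97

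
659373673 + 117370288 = 776743961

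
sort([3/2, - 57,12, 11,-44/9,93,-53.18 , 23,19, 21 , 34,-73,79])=[ - 73,-57,-53.18, - 44/9 , 3/2, 11, 12, 19,21,  23,34, 79,93 ]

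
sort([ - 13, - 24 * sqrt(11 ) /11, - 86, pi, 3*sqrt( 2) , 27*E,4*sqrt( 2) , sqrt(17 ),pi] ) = [ - 86, - 13, - 24*sqrt( 11)/11 , pi,pi,sqrt( 17), 3*sqrt ( 2 ),  4*sqrt(2), 27 * E] 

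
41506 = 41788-282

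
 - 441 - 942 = - 1383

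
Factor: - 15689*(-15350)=2^1*5^2*29^1*307^1* 541^1 = 240826150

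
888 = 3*296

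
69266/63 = 1099 + 29/63 = 1099.46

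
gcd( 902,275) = 11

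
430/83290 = 43/8329  =  0.01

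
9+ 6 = 15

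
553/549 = 553/549=1.01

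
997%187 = 62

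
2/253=2/253 =0.01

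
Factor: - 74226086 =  - 2^1*11^1* 701^1*4813^1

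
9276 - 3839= 5437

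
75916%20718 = 13762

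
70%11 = 4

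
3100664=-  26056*( - 119 )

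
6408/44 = 145 +7/11=145.64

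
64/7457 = 64/7457 = 0.01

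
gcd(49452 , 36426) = 78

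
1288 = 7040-5752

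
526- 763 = - 237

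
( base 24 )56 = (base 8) 176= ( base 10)126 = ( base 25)51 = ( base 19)6C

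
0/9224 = 0= 0.00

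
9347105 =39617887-30270782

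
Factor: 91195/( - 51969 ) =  - 3^( - 1)*5^1*13^1 * 17^(-1)*23^1 * 61^1 * 1019^(  -  1) 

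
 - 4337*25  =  -108425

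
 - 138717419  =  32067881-170785300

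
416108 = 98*4246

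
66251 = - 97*(  -  683 ) 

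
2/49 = 2/49 = 0.04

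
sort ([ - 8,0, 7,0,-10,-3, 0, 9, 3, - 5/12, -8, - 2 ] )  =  [ - 10, - 8,-8 , - 3,-2, - 5/12,0,0, 0,3,7,9 ]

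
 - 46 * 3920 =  -180320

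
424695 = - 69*(  -  6155) 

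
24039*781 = 18774459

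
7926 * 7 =55482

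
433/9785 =433/9785 = 0.04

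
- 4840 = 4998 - 9838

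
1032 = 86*12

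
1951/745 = 2 + 461/745 = 2.62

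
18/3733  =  18/3733 = 0.00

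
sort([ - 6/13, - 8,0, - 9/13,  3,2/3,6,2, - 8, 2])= [ - 8, - 8, - 9/13, - 6/13,0, 2/3,2, 2, 3, 6]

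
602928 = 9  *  66992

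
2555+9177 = 11732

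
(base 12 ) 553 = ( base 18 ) 279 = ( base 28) RR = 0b1100001111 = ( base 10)783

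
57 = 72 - 15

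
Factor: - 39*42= -2^1*3^2*7^1*13^1=- 1638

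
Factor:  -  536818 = -2^1*139^1 *1931^1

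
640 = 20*32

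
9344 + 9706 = 19050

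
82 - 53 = 29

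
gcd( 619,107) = 1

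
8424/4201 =2 + 22/4201  =  2.01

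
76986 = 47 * 1638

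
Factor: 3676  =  2^2*919^1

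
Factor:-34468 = -2^2*7^1*1231^1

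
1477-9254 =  - 7777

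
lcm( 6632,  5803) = 46424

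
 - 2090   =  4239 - 6329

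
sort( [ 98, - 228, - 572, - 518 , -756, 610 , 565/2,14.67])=[ - 756, - 572, - 518, - 228,14.67, 98 , 565/2, 610]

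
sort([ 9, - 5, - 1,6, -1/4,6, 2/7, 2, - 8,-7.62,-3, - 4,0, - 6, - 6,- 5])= [-8 , - 7.62, - 6, - 6, - 5, - 5, - 4, - 3,-1, - 1/4, 0,  2/7,  2, 6,6,9]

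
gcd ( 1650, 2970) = 330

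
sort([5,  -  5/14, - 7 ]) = [-7, - 5/14, 5 ]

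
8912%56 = 8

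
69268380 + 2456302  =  71724682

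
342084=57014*6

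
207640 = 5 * 41528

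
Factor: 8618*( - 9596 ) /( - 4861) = 82698328/4861 = 2^3*31^1*139^1 *2399^1*4861^ ( - 1 ) 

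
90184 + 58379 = 148563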